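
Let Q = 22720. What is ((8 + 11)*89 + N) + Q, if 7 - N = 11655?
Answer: 12763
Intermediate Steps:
N = -11648 (N = 7 - 1*11655 = 7 - 11655 = -11648)
((8 + 11)*89 + N) + Q = ((8 + 11)*89 - 11648) + 22720 = (19*89 - 11648) + 22720 = (1691 - 11648) + 22720 = -9957 + 22720 = 12763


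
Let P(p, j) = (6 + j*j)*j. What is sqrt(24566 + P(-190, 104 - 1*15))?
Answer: sqrt(730069) ≈ 854.44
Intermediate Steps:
P(p, j) = j*(6 + j**2) (P(p, j) = (6 + j**2)*j = j*(6 + j**2))
sqrt(24566 + P(-190, 104 - 1*15)) = sqrt(24566 + (104 - 1*15)*(6 + (104 - 1*15)**2)) = sqrt(24566 + (104 - 15)*(6 + (104 - 15)**2)) = sqrt(24566 + 89*(6 + 89**2)) = sqrt(24566 + 89*(6 + 7921)) = sqrt(24566 + 89*7927) = sqrt(24566 + 705503) = sqrt(730069)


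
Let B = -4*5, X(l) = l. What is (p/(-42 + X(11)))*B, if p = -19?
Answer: -380/31 ≈ -12.258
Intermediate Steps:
B = -20
(p/(-42 + X(11)))*B = (-19/(-42 + 11))*(-20) = (-19/(-31))*(-20) = -1/31*(-19)*(-20) = (19/31)*(-20) = -380/31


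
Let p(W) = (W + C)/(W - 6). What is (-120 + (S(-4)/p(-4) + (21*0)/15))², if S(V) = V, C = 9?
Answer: 12544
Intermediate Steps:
p(W) = (9 + W)/(-6 + W) (p(W) = (W + 9)/(W - 6) = (9 + W)/(-6 + W))
(-120 + (S(-4)/p(-4) + (21*0)/15))² = (-120 + (-4*(-6 - 4)/(9 - 4) + (21*0)/15))² = (-120 + (-4/(5/(-10)) + 0*(1/15)))² = (-120 + (-4/((-⅒*5)) + 0))² = (-120 + (-4/(-½) + 0))² = (-120 + (-4*(-2) + 0))² = (-120 + (8 + 0))² = (-120 + 8)² = (-112)² = 12544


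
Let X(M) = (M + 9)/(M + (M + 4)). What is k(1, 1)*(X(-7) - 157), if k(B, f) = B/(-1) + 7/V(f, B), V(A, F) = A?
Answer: -4716/5 ≈ -943.20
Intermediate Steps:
X(M) = (9 + M)/(4 + 2*M) (X(M) = (9 + M)/(M + (4 + M)) = (9 + M)/(4 + 2*M))
k(B, f) = -B + 7/f (k(B, f) = B/(-1) + 7/f = B*(-1) + 7/f = -B + 7/f)
k(1, 1)*(X(-7) - 157) = (-1*1 + 7/1)*((9 - 7)/(2*(2 - 7)) - 157) = (-1 + 7*1)*((1/2)*2/(-5) - 157) = (-1 + 7)*((1/2)*(-1/5)*2 - 157) = 6*(-1/5 - 157) = 6*(-786/5) = -4716/5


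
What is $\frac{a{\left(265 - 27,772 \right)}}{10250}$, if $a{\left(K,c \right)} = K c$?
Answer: $\frac{91868}{5125} \approx 17.925$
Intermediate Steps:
$\frac{a{\left(265 - 27,772 \right)}}{10250} = \frac{\left(265 - 27\right) 772}{10250} = \left(265 - 27\right) 772 \cdot \frac{1}{10250} = 238 \cdot 772 \cdot \frac{1}{10250} = 183736 \cdot \frac{1}{10250} = \frac{91868}{5125}$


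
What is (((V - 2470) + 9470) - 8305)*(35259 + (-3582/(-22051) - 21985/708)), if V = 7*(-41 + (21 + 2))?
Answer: -262342873998261/5204036 ≈ -5.0411e+7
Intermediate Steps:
V = -126 (V = 7*(-41 + 23) = 7*(-18) = -126)
(((V - 2470) + 9470) - 8305)*(35259 + (-3582/(-22051) - 21985/708)) = (((-126 - 2470) + 9470) - 8305)*(35259 + (-3582/(-22051) - 21985/708)) = ((-2596 + 9470) - 8305)*(35259 + (-3582*(-1/22051) - 21985*1/708)) = (6874 - 8305)*(35259 + (3582/22051 - 21985/708)) = -1431*(35259 - 482255179/15612108) = -1431*549985060793/15612108 = -262342873998261/5204036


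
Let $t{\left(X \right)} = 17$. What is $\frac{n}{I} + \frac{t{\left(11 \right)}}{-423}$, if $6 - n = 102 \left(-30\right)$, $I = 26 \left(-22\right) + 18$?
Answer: $- \frac{653168}{117171} \approx -5.5745$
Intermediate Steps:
$I = -554$ ($I = -572 + 18 = -554$)
$n = 3066$ ($n = 6 - 102 \left(-30\right) = 6 - -3060 = 6 + 3060 = 3066$)
$\frac{n}{I} + \frac{t{\left(11 \right)}}{-423} = \frac{3066}{-554} + \frac{17}{-423} = 3066 \left(- \frac{1}{554}\right) + 17 \left(- \frac{1}{423}\right) = - \frac{1533}{277} - \frac{17}{423} = - \frac{653168}{117171}$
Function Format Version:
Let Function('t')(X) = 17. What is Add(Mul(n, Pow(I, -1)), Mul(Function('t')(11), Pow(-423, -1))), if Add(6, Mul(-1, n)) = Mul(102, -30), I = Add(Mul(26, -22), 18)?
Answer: Rational(-653168, 117171) ≈ -5.5745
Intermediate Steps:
I = -554 (I = Add(-572, 18) = -554)
n = 3066 (n = Add(6, Mul(-1, Mul(102, -30))) = Add(6, Mul(-1, -3060)) = Add(6, 3060) = 3066)
Add(Mul(n, Pow(I, -1)), Mul(Function('t')(11), Pow(-423, -1))) = Add(Mul(3066, Pow(-554, -1)), Mul(17, Pow(-423, -1))) = Add(Mul(3066, Rational(-1, 554)), Mul(17, Rational(-1, 423))) = Add(Rational(-1533, 277), Rational(-17, 423)) = Rational(-653168, 117171)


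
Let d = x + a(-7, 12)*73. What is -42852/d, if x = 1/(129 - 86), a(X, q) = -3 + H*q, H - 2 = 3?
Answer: -460659/44731 ≈ -10.298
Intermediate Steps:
H = 5 (H = 2 + 3 = 5)
a(X, q) = -3 + 5*q
x = 1/43 ≈ 0.023256
d = 178924/43 (d = 1/43 + (-3 + 5*12)*73 = 1/43 + (-3 + 60)*73 = 1/43 + 57*73 = 1/43 + 4161 = 178924/43 ≈ 4161.0)
-42852/d = -42852/178924/43 = -42852*43/178924 = -460659/44731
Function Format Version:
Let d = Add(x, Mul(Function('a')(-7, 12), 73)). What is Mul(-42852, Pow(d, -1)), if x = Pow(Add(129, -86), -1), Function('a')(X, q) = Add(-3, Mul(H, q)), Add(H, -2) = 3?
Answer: Rational(-460659, 44731) ≈ -10.298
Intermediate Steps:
H = 5 (H = Add(2, 3) = 5)
Function('a')(X, q) = Add(-3, Mul(5, q))
x = Rational(1, 43) (x = Pow(43, -1) = Rational(1, 43) ≈ 0.023256)
d = Rational(178924, 43) (d = Add(Rational(1, 43), Mul(Add(-3, Mul(5, 12)), 73)) = Add(Rational(1, 43), Mul(Add(-3, 60), 73)) = Add(Rational(1, 43), Mul(57, 73)) = Add(Rational(1, 43), 4161) = Rational(178924, 43) ≈ 4161.0)
Mul(-42852, Pow(d, -1)) = Mul(-42852, Pow(Rational(178924, 43), -1)) = Mul(-42852, Rational(43, 178924)) = Rational(-460659, 44731)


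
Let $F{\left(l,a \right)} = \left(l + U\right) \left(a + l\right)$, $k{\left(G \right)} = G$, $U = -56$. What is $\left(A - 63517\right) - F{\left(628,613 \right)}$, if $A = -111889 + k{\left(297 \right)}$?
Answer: $-884961$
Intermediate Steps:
$A = -111592$ ($A = -111889 + 297 = -111592$)
$F{\left(l,a \right)} = \left(-56 + l\right) \left(a + l\right)$ ($F{\left(l,a \right)} = \left(l - 56\right) \left(a + l\right) = \left(-56 + l\right) \left(a + l\right)$)
$\left(A - 63517\right) - F{\left(628,613 \right)} = \left(-111592 - 63517\right) - \left(628^{2} - 34328 - 35168 + 613 \cdot 628\right) = -175109 - \left(394384 - 34328 - 35168 + 384964\right) = -175109 - 709852 = -884961$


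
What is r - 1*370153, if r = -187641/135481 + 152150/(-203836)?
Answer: -5111084493913887/13807952558 ≈ -3.7016e+5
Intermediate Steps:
r = -29430712513/13807952558 (r = -187641*1/135481 + 152150*(-1/203836) = -187641/135481 - 76075/101918 = -29430712513/13807952558 ≈ -2.1314)
r - 1*370153 = -29430712513/13807952558 - 1*370153 = -29430712513/13807952558 - 370153 = -5111084493913887/13807952558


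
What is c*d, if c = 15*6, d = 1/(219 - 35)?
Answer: 45/92 ≈ 0.48913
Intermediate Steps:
d = 1/184 ≈ 0.0054348
c = 90
c*d = 90*(1/184) = 45/92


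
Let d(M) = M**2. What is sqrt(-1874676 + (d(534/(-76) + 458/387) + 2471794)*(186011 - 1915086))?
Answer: 7*I*sqrt(18863632944031955539)/14706 ≈ 2.0674e+6*I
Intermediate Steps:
sqrt(-1874676 + (d(534/(-76) + 458/387) + 2471794)*(186011 - 1915086)) = sqrt(-1874676 + ((534/(-76) + 458/387)**2 + 2471794)*(186011 - 1915086)) = sqrt(-1874676 + ((534*(-1/76) + 458*(1/387))**2 + 2471794)*(-1729075)) = sqrt(-1874676 + ((-267/38 + 458/387)**2 + 2471794)*(-1729075)) = sqrt(-1874676 + ((-85925/14706)**2 + 2471794)*(-1729075)) = sqrt(-1874676 + (7383105625/216266436 + 2471794)*(-1729075)) = sqrt(-1874676 + (534573462011809/216266436)*(-1729075)) = sqrt(-1874676 - 924317608828068646675/216266436) = sqrt(-924318014257565821411/216266436) = 7*I*sqrt(18863632944031955539)/14706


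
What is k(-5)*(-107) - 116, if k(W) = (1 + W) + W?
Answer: 847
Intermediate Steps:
k(W) = 1 + 2*W
k(-5)*(-107) - 116 = (1 + 2*(-5))*(-107) - 116 = (1 - 10)*(-107) - 116 = -9*(-107) - 116 = 963 - 116 = 847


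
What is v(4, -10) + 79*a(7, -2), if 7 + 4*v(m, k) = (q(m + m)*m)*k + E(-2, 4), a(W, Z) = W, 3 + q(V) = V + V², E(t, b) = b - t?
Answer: -549/4 ≈ -137.25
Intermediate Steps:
q(V) = -3 + V + V² (q(V) = -3 + (V + V²) = -3 + V + V²)
v(m, k) = -¼ + k*m*(-3 + 2*m + 4*m²)/4 (v(m, k) = -7/4 + (((-3 + (m + m) + (m + m)²)*m)*k + (4 - 1*(-2)))/4 = -7/4 + (((-3 + 2*m + (2*m)²)*m)*k + (4 + 2))/4 = -7/4 + (((-3 + 2*m + 4*m²)*m)*k + 6)/4 = -7/4 + ((m*(-3 + 2*m + 4*m²))*k + 6)/4 = -7/4 + (k*m*(-3 + 2*m + 4*m²) + 6)/4 = -7/4 + (6 + k*m*(-3 + 2*m + 4*m²))/4 = -7/4 + (3/2 + k*m*(-3 + 2*m + 4*m²)/4) = -¼ + k*m*(-3 + 2*m + 4*m²)/4)
v(4, -10) + 79*a(7, -2) = (-¼ + (¼)*(-10)*4*(-3 + 2*4 + 4*4²)) + 79*7 = (-¼ + (¼)*(-10)*4*(-3 + 8 + 4*16)) + 553 = (-¼ + (¼)*(-10)*4*(-3 + 8 + 64)) + 553 = (-¼ + (¼)*(-10)*4*69) + 553 = (-¼ - 690) + 553 = -2761/4 + 553 = -549/4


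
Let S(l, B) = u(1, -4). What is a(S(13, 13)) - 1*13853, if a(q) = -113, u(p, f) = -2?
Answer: -13966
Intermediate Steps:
S(l, B) = -2
a(S(13, 13)) - 1*13853 = -113 - 1*13853 = -113 - 13853 = -13966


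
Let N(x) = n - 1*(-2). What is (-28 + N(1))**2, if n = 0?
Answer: 676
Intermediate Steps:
N(x) = 2 (N(x) = 0 - 1*(-2) = 0 + 2 = 2)
(-28 + N(1))**2 = (-28 + 2)**2 = (-26)**2 = 676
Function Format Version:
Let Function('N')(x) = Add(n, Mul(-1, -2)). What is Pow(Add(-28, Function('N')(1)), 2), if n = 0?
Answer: 676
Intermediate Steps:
Function('N')(x) = 2 (Function('N')(x) = Add(0, Mul(-1, -2)) = Add(0, 2) = 2)
Pow(Add(-28, Function('N')(1)), 2) = Pow(Add(-28, 2), 2) = Pow(-26, 2) = 676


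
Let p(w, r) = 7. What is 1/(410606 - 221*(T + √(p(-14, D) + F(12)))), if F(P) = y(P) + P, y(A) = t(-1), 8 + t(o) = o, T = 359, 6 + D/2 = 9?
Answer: 331267/109737336879 + 221*√10/109737336879 ≈ 3.0251e-6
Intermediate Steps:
D = 6 (D = -12 + 2*9 = -12 + 18 = 6)
t(o) = -8 + o
y(A) = -9 (y(A) = -8 - 1 = -9)
F(P) = -9 + P
1/(410606 - 221*(T + √(p(-14, D) + F(12)))) = 1/(410606 - 221*(359 + √(7 + (-9 + 12)))) = 1/(410606 - 221*(359 + √(7 + 3))) = 1/(410606 - 221*(359 + √10)) = 1/(410606 + (-79339 - 221*√10)) = 1/(331267 - 221*√10)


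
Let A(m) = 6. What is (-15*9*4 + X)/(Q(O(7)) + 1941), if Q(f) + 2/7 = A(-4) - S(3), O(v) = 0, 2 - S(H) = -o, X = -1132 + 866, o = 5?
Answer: -91/219 ≈ -0.41552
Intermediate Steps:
X = -266
S(H) = 7 (S(H) = 2 - (-1)*5 = 2 - 1*(-5) = 2 + 5 = 7)
Q(f) = -9/7 (Q(f) = -2/7 + (6 - 1*7) = -2/7 + (6 - 7) = -2/7 - 1 = -9/7)
(-15*9*4 + X)/(Q(O(7)) + 1941) = (-15*9*4 - 266)/(-9/7 + 1941) = (-135*4 - 266)/(13578/7) = (-540 - 266)*(7/13578) = -806*7/13578 = -91/219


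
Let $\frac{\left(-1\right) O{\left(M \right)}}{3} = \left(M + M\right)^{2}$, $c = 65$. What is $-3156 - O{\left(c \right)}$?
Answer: $47544$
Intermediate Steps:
$O{\left(M \right)} = - 12 M^{2}$ ($O{\left(M \right)} = - 3 \left(M + M\right)^{2} = - 3 \left(2 M\right)^{2} = - 3 \cdot 4 M^{2} = - 12 M^{2}$)
$-3156 - O{\left(c \right)} = -3156 - - 12 \cdot 65^{2} = -3156 - \left(-12\right) 4225 = -3156 - -50700 = -3156 + 50700 = 47544$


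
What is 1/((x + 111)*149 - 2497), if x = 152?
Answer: 1/36690 ≈ 2.7255e-5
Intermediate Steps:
1/((x + 111)*149 - 2497) = 1/((152 + 111)*149 - 2497) = 1/(263*149 - 2497) = 1/(39187 - 2497) = 1/36690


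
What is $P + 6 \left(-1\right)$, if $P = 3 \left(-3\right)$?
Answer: $-15$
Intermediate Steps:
$P = -9$
$P + 6 \left(-1\right) = -9 + 6 \left(-1\right) = -9 - 6 = -15$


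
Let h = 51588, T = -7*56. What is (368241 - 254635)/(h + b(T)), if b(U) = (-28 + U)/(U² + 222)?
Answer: 4370593229/1984667637 ≈ 2.2022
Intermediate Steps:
T = -392
b(U) = (-28 + U)/(222 + U²)
(368241 - 254635)/(h + b(T)) = (368241 - 254635)/(51588 + (-28 - 392)/(222 + (-392)²)) = 113606/(51588 - 420/(222 + 153664)) = 113606/(51588 - 420/153886) = 113606/(51588 + (1/153886)*(-420)) = 113606/(51588 - 210/76943) = 113606/(3969335274/76943) = 113606*(76943/3969335274) = 4370593229/1984667637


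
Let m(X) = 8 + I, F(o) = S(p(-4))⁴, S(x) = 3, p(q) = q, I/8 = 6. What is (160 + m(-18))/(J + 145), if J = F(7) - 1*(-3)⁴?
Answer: 216/145 ≈ 1.4897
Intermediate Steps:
I = 48 (I = 8*6 = 48)
F(o) = 81 (F(o) = 3⁴ = 81)
m(X) = 56 (m(X) = 8 + 48 = 56)
J = 0 (J = 81 - 1*(-3)⁴ = 81 - 1*81 = 81 - 81 = 0)
(160 + m(-18))/(J + 145) = (160 + 56)/(0 + 145) = 216/145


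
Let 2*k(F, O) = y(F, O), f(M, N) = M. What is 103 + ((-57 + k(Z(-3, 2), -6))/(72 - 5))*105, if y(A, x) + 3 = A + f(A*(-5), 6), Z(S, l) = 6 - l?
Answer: -163/134 ≈ -1.2164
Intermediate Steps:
y(A, x) = -3 - 4*A (y(A, x) = -3 + (A + A*(-5)) = -3 + (A - 5*A) = -3 - 4*A)
k(F, O) = -3/2 - 2*F (k(F, O) = (-3 - 4*F)/2 = -3/2 - 2*F)
103 + ((-57 + k(Z(-3, 2), -6))/(72 - 5))*105 = 103 + ((-57 + (-3/2 - 2*(6 - 1*2)))/(72 - 5))*105 = 103 + ((-57 + (-3/2 - 2*(6 - 2)))/67)*105 = 103 + ((-57 + (-3/2 - 2*4))*(1/67))*105 = 103 + ((-57 + (-3/2 - 8))*(1/67))*105 = 103 + ((-57 - 19/2)*(1/67))*105 = 103 - 133/2*1/67*105 = 103 - 133/134*105 = 103 - 13965/134 = -163/134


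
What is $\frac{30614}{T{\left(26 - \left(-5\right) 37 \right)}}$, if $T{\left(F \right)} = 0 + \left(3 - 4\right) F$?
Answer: $- \frac{30614}{211} \approx -145.09$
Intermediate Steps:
$T{\left(F \right)} = - F$ ($T{\left(F \right)} = 0 + \left(3 - 4\right) F = 0 - F = - F$)
$\frac{30614}{T{\left(26 - \left(-5\right) 37 \right)}} = \frac{30614}{\left(-1\right) \left(26 - \left(-5\right) 37\right)} = \frac{30614}{\left(-1\right) \left(26 - -185\right)} = \frac{30614}{\left(-1\right) \left(26 + 185\right)} = \frac{30614}{\left(-1\right) 211} = \frac{30614}{-211} = 30614 \left(- \frac{1}{211}\right) = - \frac{30614}{211}$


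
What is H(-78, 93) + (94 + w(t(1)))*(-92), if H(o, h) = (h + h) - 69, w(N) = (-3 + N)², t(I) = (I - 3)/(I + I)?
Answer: -10003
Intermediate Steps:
t(I) = (-3 + I)/(2*I) (t(I) = (-3 + I)/((2*I)) = (-3 + I)*(1/(2*I)) = (-3 + I)/(2*I))
H(o, h) = -69 + 2*h (H(o, h) = 2*h - 69 = -69 + 2*h)
H(-78, 93) + (94 + w(t(1)))*(-92) = (-69 + 2*93) + (94 + (-3 + (½)*(-3 + 1)/1)²)*(-92) = (-69 + 186) + (94 + (-3 + (½)*1*(-2))²)*(-92) = 117 + (94 + (-3 - 1)²)*(-92) = 117 + (94 + (-4)²)*(-92) = 117 + (94 + 16)*(-92) = 117 + 110*(-92) = 117 - 10120 = -10003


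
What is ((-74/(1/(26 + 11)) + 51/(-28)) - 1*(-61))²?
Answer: 5626050049/784 ≈ 7.1761e+6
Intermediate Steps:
((-74/(1/(26 + 11)) + 51/(-28)) - 1*(-61))² = ((-74/(1/37) + 51*(-1/28)) + 61)² = ((-74/1/37 - 51/28) + 61)² = ((-74*37 - 51/28) + 61)² = ((-2738 - 51/28) + 61)² = (-76715/28 + 61)² = (-75007/28)² = 5626050049/784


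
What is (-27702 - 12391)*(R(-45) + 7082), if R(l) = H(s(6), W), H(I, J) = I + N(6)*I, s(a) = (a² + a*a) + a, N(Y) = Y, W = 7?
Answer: -305829404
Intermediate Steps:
s(a) = a + 2*a² (s(a) = (a² + a²) + a = 2*a² + a = a + 2*a²)
H(I, J) = 7*I (H(I, J) = I + 6*I = 7*I)
R(l) = 546 (R(l) = 7*(6*(1 + 2*6)) = 7*(6*(1 + 12)) = 7*(6*13) = 7*78 = 546)
(-27702 - 12391)*(R(-45) + 7082) = (-27702 - 12391)*(546 + 7082) = -40093*7628 = -305829404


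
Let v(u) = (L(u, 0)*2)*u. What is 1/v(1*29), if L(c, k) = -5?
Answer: -1/290 ≈ -0.0034483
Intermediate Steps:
v(u) = -10*u (v(u) = (-5*2)*u = -10*u)
1/v(1*29) = 1/(-10*29) = 1/(-290) = -1/290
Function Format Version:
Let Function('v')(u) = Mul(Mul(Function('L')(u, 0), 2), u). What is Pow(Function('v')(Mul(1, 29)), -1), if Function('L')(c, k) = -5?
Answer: Rational(-1, 290) ≈ -0.0034483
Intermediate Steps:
Function('v')(u) = Mul(-10, u) (Function('v')(u) = Mul(Mul(-5, 2), u) = Mul(-10, u))
Pow(Function('v')(Mul(1, 29)), -1) = Pow(Mul(-10, Mul(1, 29)), -1) = Pow(Mul(-10, 29), -1) = Pow(-290, -1) = Rational(-1, 290)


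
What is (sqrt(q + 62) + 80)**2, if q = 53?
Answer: (80 + sqrt(115))**2 ≈ 8230.8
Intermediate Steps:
(sqrt(q + 62) + 80)**2 = (sqrt(53 + 62) + 80)**2 = (sqrt(115) + 80)**2 = (80 + sqrt(115))**2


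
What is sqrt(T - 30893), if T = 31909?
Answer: 2*sqrt(254) ≈ 31.875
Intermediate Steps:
sqrt(T - 30893) = sqrt(31909 - 30893) = sqrt(1016) = 2*sqrt(254)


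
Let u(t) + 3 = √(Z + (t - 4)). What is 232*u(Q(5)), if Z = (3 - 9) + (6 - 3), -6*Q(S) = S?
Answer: -696 + 116*I*√282/3 ≈ -696.0 + 649.32*I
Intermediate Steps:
Q(S) = -S/6
Z = -3 (Z = -6 + 3 = -3)
u(t) = -3 + √(-7 + t) (u(t) = -3 + √(-3 + (t - 4)) = -3 + √(-3 + (-4 + t)) = -3 + √(-7 + t))
232*u(Q(5)) = 232*(-3 + √(-7 - ⅙*5)) = 232*(-3 + √(-7 - ⅚)) = 232*(-3 + √(-47/6)) = 232*(-3 + I*√282/6) = -696 + 116*I*√282/3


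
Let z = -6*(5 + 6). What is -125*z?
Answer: 8250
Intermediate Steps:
z = -66 (z = -6*11 = -66)
-125*z = -125*(-66) = 8250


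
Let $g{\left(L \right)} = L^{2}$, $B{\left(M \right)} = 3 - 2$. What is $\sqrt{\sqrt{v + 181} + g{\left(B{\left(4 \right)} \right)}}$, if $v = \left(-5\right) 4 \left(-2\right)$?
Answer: $\sqrt{1 + \sqrt{221}} \approx 3.9832$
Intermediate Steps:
$B{\left(M \right)} = 1$
$v = 40$ ($v = \left(-20\right) \left(-2\right) = 40$)
$\sqrt{\sqrt{v + 181} + g{\left(B{\left(4 \right)} \right)}} = \sqrt{\sqrt{40 + 181} + 1^{2}} = \sqrt{\sqrt{221} + 1} = \sqrt{1 + \sqrt{221}}$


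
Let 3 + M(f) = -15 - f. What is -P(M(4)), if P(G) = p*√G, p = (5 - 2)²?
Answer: -9*I*√22 ≈ -42.214*I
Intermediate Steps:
p = 9 (p = 3² = 9)
M(f) = -18 - f (M(f) = -3 + (-15 - f) = -18 - f)
P(G) = 9*√G
-P(M(4)) = -9*√(-18 - 1*4) = -9*√(-18 - 4) = -9*√(-22) = -9*I*√22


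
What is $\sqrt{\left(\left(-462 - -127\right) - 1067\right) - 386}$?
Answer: $2 i \sqrt{447} \approx 42.285 i$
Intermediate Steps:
$\sqrt{\left(\left(-462 - -127\right) - 1067\right) - 386} = \sqrt{\left(\left(-462 + 127\right) - 1067\right) - 386} = \sqrt{\left(-335 - 1067\right) - 386} = \sqrt{-1402 - 386} = \sqrt{-1788} = 2 i \sqrt{447}$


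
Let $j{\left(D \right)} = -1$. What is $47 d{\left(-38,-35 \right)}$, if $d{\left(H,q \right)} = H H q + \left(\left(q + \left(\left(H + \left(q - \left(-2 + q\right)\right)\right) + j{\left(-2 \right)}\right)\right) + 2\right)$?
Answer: $-2378670$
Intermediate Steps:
$d{\left(H,q \right)} = 3 + H + q + q H^{2}$ ($d{\left(H,q \right)} = H H q + \left(\left(q + \left(\left(H + \left(q - \left(-2 + q\right)\right)\right) - 1\right)\right) + 2\right) = H^{2} q + \left(\left(q + \left(\left(H + 2\right) - 1\right)\right) + 2\right) = q H^{2} + \left(\left(q + \left(\left(2 + H\right) - 1\right)\right) + 2\right) = q H^{2} + \left(\left(q + \left(1 + H\right)\right) + 2\right) = q H^{2} + \left(\left(1 + H + q\right) + 2\right) = q H^{2} + \left(3 + H + q\right) = 3 + H + q + q H^{2}$)
$47 d{\left(-38,-35 \right)} = 47 \left(3 - 38 - 35 - 35 \left(-38\right)^{2}\right) = 47 \left(3 - 38 - 35 - 50540\right) = 47 \left(-50610\right) = -2378670$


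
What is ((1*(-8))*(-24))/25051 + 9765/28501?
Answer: 250095207/713978551 ≈ 0.35028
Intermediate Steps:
((1*(-8))*(-24))/25051 + 9765/28501 = -8*(-24)*(1/25051) + 9765*(1/28501) = 192*(1/25051) + 9765/28501 = 192/25051 + 9765/28501 = 250095207/713978551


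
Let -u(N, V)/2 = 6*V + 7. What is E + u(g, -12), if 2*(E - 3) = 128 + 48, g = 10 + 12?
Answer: 221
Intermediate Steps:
g = 22
E = 91 (E = 3 + (128 + 48)/2 = 3 + (½)*176 = 3 + 88 = 91)
u(N, V) = -14 - 12*V (u(N, V) = -2*(6*V + 7) = -2*(7 + 6*V) = -14 - 12*V)
E + u(g, -12) = 91 + (-14 - 12*(-12)) = 91 + (-14 + 144) = 91 + 130 = 221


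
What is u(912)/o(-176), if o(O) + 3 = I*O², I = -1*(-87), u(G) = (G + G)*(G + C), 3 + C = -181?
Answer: 63232/128329 ≈ 0.49273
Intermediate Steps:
C = -184 (C = -3 - 181 = -184)
u(G) = 2*G*(-184 + G) (u(G) = (G + G)*(G - 184) = (2*G)*(-184 + G) = 2*G*(-184 + G))
I = 87
o(O) = -3 + 87*O²
u(912)/o(-176) = (2*912*(-184 + 912))/(-3 + 87*(-176)²) = (2*912*728)/(-3 + 87*30976) = 1327872/(-3 + 2694912) = 1327872/2694909 = 1327872*(1/2694909) = 63232/128329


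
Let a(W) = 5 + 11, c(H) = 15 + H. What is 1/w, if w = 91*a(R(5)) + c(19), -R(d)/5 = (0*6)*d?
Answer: 1/1490 ≈ 0.00067114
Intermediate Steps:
R(d) = 0 (R(d) = -5*0*6*d = -0*d = -5*0 = 0)
a(W) = 16
w = 1490 (w = 91*16 + (15 + 19) = 1456 + 34 = 1490)
1/w = 1/1490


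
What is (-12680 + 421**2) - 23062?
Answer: 141499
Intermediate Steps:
(-12680 + 421**2) - 23062 = (-12680 + 177241) - 23062 = 164561 - 23062 = 141499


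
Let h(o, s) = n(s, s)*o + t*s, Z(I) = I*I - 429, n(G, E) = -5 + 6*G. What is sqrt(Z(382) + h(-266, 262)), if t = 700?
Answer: I*sqrt(87927) ≈ 296.52*I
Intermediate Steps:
Z(I) = -429 + I**2 (Z(I) = I**2 - 429 = -429 + I**2)
h(o, s) = 700*s + o*(-5 + 6*s) (h(o, s) = (-5 + 6*s)*o + 700*s = o*(-5 + 6*s) + 700*s = 700*s + o*(-5 + 6*s))
sqrt(Z(382) + h(-266, 262)) = sqrt((-429 + 382**2) + (700*262 - 266*(-5 + 6*262))) = sqrt((-429 + 145924) + (183400 - 266*(-5 + 1572))) = sqrt(145495 + (183400 - 266*1567)) = sqrt(145495 + (183400 - 416822)) = sqrt(145495 - 233422) = sqrt(-87927) = I*sqrt(87927)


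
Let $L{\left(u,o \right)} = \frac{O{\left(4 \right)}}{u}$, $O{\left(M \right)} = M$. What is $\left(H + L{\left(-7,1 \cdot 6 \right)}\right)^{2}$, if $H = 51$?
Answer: $\frac{124609}{49} \approx 2543.0$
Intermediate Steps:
$L{\left(u,o \right)} = \frac{4}{u}$
$\left(H + L{\left(-7,1 \cdot 6 \right)}\right)^{2} = \left(51 + \frac{4}{-7}\right)^{2} = \left(51 + 4 \left(- \frac{1}{7}\right)\right)^{2} = \left(51 - \frac{4}{7}\right)^{2} = \left(\frac{353}{7}\right)^{2} = \frac{124609}{49}$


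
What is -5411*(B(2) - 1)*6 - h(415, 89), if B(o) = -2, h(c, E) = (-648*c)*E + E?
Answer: 24031189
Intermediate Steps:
h(c, E) = E - 648*E*c (h(c, E) = -648*E*c + E = E - 648*E*c)
-5411*(B(2) - 1)*6 - h(415, 89) = -5411*(-2 - 1)*6 - 89*(1 - 648*415) = -(-16233)*6 - 89*(1 - 268920) = -5411*(-18) - 89*(-268919) = 97398 - 1*(-23933791) = 97398 + 23933791 = 24031189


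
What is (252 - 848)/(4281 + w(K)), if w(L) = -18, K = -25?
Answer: -596/4263 ≈ -0.13981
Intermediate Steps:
(252 - 848)/(4281 + w(K)) = (252 - 848)/(4281 - 18) = -596/4263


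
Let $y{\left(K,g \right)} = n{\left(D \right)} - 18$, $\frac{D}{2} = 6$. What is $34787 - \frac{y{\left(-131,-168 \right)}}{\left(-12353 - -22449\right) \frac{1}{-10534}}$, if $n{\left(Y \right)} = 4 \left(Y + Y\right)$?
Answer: $\frac{88007801}{2524} \approx 34868.0$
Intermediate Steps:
$D = 12$ ($D = 2 \cdot 6 = 12$)
$n{\left(Y \right)} = 8 Y$ ($n{\left(Y \right)} = 4 \cdot 2 Y = 8 Y$)
$y{\left(K,g \right)} = 78$ ($y{\left(K,g \right)} = 8 \cdot 12 - 18 = 96 - 18 = 78$)
$34787 - \frac{y{\left(-131,-168 \right)}}{\left(-12353 - -22449\right) \frac{1}{-10534}} = 34787 - \frac{78}{\left(-12353 - -22449\right) \frac{1}{-10534}} = 34787 - \frac{78}{\left(-12353 + 22449\right) \left(- \frac{1}{10534}\right)} = 34787 - \frac{78}{10096 \left(- \frac{1}{10534}\right)} = 34787 - \frac{78}{- \frac{5048}{5267}} = 34787 - 78 \left(- \frac{5267}{5048}\right) = 34787 - - \frac{205413}{2524} = 34787 + \frac{205413}{2524} = \frac{88007801}{2524}$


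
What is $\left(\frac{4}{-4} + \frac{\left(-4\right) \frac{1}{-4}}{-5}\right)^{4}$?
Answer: $\frac{1296}{625} \approx 2.0736$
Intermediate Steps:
$\left(\frac{4}{-4} + \frac{\left(-4\right) \frac{1}{-4}}{-5}\right)^{4} = \left(4 \left(- \frac{1}{4}\right) + \left(-4\right) \left(- \frac{1}{4}\right) \left(- \frac{1}{5}\right)\right)^{4} = \left(-1 + 1 \left(- \frac{1}{5}\right)\right)^{4} = \left(-1 - \frac{1}{5}\right)^{4} = \left(- \frac{6}{5}\right)^{4} = \frac{1296}{625}$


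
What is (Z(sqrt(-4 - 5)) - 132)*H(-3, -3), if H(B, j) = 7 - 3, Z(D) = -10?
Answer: -568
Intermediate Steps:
H(B, j) = 4
(Z(sqrt(-4 - 5)) - 132)*H(-3, -3) = (-10 - 132)*4 = -142*4 = -568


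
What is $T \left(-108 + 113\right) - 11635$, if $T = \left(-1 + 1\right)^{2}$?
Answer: $-11635$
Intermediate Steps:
$T = 0$ ($T = 0^{2} = 0$)
$T \left(-108 + 113\right) - 11635 = 0 \left(-108 + 113\right) - 11635 = 0 \cdot 5 - 11635 = 0 - 11635 = -11635$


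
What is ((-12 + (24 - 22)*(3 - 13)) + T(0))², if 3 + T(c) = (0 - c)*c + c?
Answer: 1225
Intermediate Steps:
T(c) = -3 + c - c² (T(c) = -3 + ((0 - c)*c + c) = -3 + ((-c)*c + c) = -3 + (-c² + c) = -3 + (c - c²) = -3 + c - c²)
((-12 + (24 - 22)*(3 - 13)) + T(0))² = ((-12 + (24 - 22)*(3 - 13)) + (-3 + 0 - 1*0²))² = ((-12 + 2*(-10)) + (-3 + 0 - 1*0))² = ((-12 - 20) + (-3 + 0 + 0))² = (-32 - 3)² = (-35)² = 1225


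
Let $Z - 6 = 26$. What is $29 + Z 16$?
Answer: $541$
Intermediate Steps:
$Z = 32$ ($Z = 6 + 26 = 32$)
$29 + Z 16 = 29 + 32 \cdot 16 = 29 + 512 = 541$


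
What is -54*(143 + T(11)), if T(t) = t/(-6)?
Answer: -7623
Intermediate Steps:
T(t) = -t/6 (T(t) = t*(-⅙) = -t/6)
-54*(143 + T(11)) = -54*(143 - ⅙*11) = -54*(143 - 11/6) = -54*847/6 = -7623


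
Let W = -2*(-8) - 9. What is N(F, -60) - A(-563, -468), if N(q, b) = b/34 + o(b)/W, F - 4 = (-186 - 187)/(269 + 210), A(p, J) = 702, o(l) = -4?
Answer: -83816/119 ≈ -704.34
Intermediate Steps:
W = 7 (W = 16 - 9 = 7)
F = 1543/479 (F = 4 + (-186 - 187)/(269 + 210) = 4 - 373/479 = 1543/479 ≈ 3.2213)
N(q, b) = -4/7 + b/34 (N(q, b) = b/34 - 4/7 = -4/7 + b/34)
N(F, -60) - A(-563, -468) = (-4/7 + (1/34)*(-60)) - 1*702 = (-4/7 - 30/17) - 702 = -278/119 - 702 = -83816/119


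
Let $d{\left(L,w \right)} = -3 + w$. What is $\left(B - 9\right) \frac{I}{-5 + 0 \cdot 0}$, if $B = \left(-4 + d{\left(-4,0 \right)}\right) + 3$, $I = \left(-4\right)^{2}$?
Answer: $\frac{208}{5} \approx 41.6$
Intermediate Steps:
$I = 16$
$B = -4$ ($B = \left(-4 + \left(-3 + 0\right)\right) + 3 = \left(-4 - 3\right) + 3 = -7 + 3 = -4$)
$\left(B - 9\right) \frac{I}{-5 + 0 \cdot 0} = \left(-4 - 9\right) \frac{16}{-5 + 0 \cdot 0} = - 13 \frac{16}{-5 + 0} = - 13 \frac{16}{-5} = - 13 \cdot 16 \left(- \frac{1}{5}\right) = \left(-13\right) \left(- \frac{16}{5}\right) = \frac{208}{5}$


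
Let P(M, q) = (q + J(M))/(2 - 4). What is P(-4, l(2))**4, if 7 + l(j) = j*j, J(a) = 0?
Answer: 81/16 ≈ 5.0625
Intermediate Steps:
l(j) = -7 + j**2 (l(j) = -7 + j*j = -7 + j**2)
P(M, q) = -q/2 (P(M, q) = (q + 0)/(2 - 4) = q/(-2) = q*(-1/2) = -q/2)
P(-4, l(2))**4 = (-(-7 + 2**2)/2)**4 = (-(-7 + 4)/2)**4 = (-1/2*(-3))**4 = (3/2)**4 = 81/16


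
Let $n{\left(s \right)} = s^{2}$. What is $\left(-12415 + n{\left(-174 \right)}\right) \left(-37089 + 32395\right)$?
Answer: $-83839534$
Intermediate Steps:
$\left(-12415 + n{\left(-174 \right)}\right) \left(-37089 + 32395\right) = \left(-12415 + \left(-174\right)^{2}\right) \left(-37089 + 32395\right) = \left(-12415 + 30276\right) \left(-4694\right) = 17861 \left(-4694\right) = -83839534$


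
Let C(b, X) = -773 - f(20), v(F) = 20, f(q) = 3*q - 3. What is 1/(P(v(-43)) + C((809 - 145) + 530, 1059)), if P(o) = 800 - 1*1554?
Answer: -1/1584 ≈ -0.00063131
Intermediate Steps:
f(q) = -3 + 3*q
P(o) = -754 (P(o) = 800 - 1554 = -754)
C(b, X) = -830 (C(b, X) = -773 - (-3 + 3*20) = -773 - (-3 + 60) = -773 - 1*57 = -773 - 57 = -830)
1/(P(v(-43)) + C((809 - 145) + 530, 1059)) = 1/(-754 - 830) = 1/(-1584) = -1/1584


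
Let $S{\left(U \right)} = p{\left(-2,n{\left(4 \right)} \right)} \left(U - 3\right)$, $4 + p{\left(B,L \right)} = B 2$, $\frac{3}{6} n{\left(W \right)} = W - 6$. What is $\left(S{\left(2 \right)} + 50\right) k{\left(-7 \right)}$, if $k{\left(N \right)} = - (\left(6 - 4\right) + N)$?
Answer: $290$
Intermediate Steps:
$n{\left(W \right)} = -12 + 2 W$ ($n{\left(W \right)} = 2 \left(W - 6\right) = 2 \left(-6 + W\right) = -12 + 2 W$)
$p{\left(B,L \right)} = -4 + 2 B$ ($p{\left(B,L \right)} = -4 + B 2 = -4 + 2 B$)
$k{\left(N \right)} = -2 - N$ ($k{\left(N \right)} = - (2 + N) = -2 - N$)
$S{\left(U \right)} = 24 - 8 U$ ($S{\left(U \right)} = \left(-4 + 2 \left(-2\right)\right) \left(U - 3\right) = \left(-4 - 4\right) \left(-3 + U\right) = - 8 \left(-3 + U\right) = 24 - 8 U$)
$\left(S{\left(2 \right)} + 50\right) k{\left(-7 \right)} = \left(\left(24 - 16\right) + 50\right) \left(-2 - -7\right) = \left(\left(24 - 16\right) + 50\right) \left(-2 + 7\right) = \left(8 + 50\right) 5 = 58 \cdot 5 = 290$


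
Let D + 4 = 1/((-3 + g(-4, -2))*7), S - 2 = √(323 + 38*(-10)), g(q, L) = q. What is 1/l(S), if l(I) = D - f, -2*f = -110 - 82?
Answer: -49/4901 ≈ -0.0099980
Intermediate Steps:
f = 96 (f = -(-110 - 82)/2 = -½*(-192) = 96)
S = 2 + I*√57 (S = 2 + √(323 + 38*(-10)) = 2 + √(323 - 380) = 2 + √(-57) = 2 + I*√57 ≈ 2.0 + 7.5498*I)
D = -197/49 (D = -4 + 1/((-3 - 4)*7) = -4 + 1/(-7*7) = -4 + 1/(-49) = -4 - 1/49 = -197/49 ≈ -4.0204)
l(I) = -4901/49 (l(I) = -197/49 - 1*96 = -197/49 - 96 = -4901/49)
1/l(S) = 1/(-4901/49) = -49/4901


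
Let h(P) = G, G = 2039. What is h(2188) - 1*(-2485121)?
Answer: 2487160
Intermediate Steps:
h(P) = 2039
h(2188) - 1*(-2485121) = 2039 - 1*(-2485121) = 2039 + 2485121 = 2487160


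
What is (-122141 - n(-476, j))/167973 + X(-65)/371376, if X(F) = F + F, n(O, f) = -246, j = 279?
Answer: -7548452335/10396856808 ≈ -0.72603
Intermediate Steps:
X(F) = 2*F
(-122141 - n(-476, j))/167973 + X(-65)/371376 = (-122141 - 1*(-246))/167973 + (2*(-65))/371376 = (-122141 + 246)*(1/167973) - 130*1/371376 = -121895*1/167973 - 65/185688 = -121895/167973 - 65/185688 = -7548452335/10396856808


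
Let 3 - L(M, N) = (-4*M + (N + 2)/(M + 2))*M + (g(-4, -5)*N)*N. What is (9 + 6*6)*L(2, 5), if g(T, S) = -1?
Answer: 3645/2 ≈ 1822.5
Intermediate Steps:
L(M, N) = 3 + N**2 - M*(-4*M + (2 + N)/(2 + M)) (L(M, N) = 3 - ((-4*M + (N + 2)/(M + 2))*M + (-N)*N) = 3 - ((-4*M + (2 + N)/(2 + M))*M - N**2) = 3 - (M*(-4*M + (2 + N)/(2 + M)) - N**2) = 3 - (-N**2 + M*(-4*M + (2 + N)/(2 + M))) = 3 + (N**2 - M*(-4*M + (2 + N)/(2 + M))) = 3 + N**2 - M*(-4*M + (2 + N)/(2 + M)))
(9 + 6*6)*L(2, 5) = (9 + 6*6)*((6 + 2 + 2*5**2 + 4*2**3 + 8*2**2 + 2*5**2 - 1*2*5)/(2 + 2)) = (9 + 36)*((6 + 2 + 2*25 + 4*8 + 8*4 + 2*25 - 10)/4) = 45*((6 + 2 + 50 + 32 + 32 + 50 - 10)/4) = 45*((1/4)*162) = 45*(81/2) = 3645/2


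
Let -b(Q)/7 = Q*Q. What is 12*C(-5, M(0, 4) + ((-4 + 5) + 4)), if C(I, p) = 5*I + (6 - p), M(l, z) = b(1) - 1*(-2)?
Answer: -228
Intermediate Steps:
b(Q) = -7*Q² (b(Q) = -7*Q*Q = -7*Q²)
M(l, z) = -5 (M(l, z) = -7*1² - 1*(-2) = -7*1 + 2 = -7 + 2 = -5)
C(I, p) = 6 - p + 5*I
12*C(-5, M(0, 4) + ((-4 + 5) + 4)) = 12*(6 - (-5 + ((-4 + 5) + 4)) + 5*(-5)) = 12*(6 - (-5 + (1 + 4)) - 25) = 12*(6 - (-5 + 5) - 25) = 12*(6 - 1*0 - 25) = 12*(6 + 0 - 25) = 12*(-19) = -228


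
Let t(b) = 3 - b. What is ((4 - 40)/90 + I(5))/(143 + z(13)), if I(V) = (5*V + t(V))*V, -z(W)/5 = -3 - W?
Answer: 573/1115 ≈ 0.51390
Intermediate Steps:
z(W) = 15 + 5*W (z(W) = -5*(-3 - W) = 15 + 5*W)
I(V) = V*(3 + 4*V) (I(V) = (5*V + (3 - V))*V = (3 + 4*V)*V = V*(3 + 4*V))
((4 - 40)/90 + I(5))/(143 + z(13)) = ((4 - 40)/90 + 5*(3 + 4*5))/(143 + (15 + 5*13)) = (-36*1/90 + 5*(3 + 20))/(143 + (15 + 65)) = (-2/5 + 5*23)/(143 + 80) = (-2/5 + 115)/223 = (1/223)*(573/5) = 573/1115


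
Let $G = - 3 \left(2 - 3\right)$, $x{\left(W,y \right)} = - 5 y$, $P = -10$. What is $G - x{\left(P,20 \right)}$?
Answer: $103$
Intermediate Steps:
$G = 3$ ($G = \left(-3\right) \left(-1\right) = 3$)
$G - x{\left(P,20 \right)} = 3 - \left(-5\right) 20 = 3 - -100 = 3 + 100 = 103$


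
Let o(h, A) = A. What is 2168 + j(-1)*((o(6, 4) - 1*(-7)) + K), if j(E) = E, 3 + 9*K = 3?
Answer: 2157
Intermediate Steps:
K = 0 (K = -⅓ + (⅑)*3 = -⅓ + ⅓ = 0)
2168 + j(-1)*((o(6, 4) - 1*(-7)) + K) = 2168 - ((4 - 1*(-7)) + 0) = 2168 - ((4 + 7) + 0) = 2168 - (11 + 0) = 2168 - 1*11 = 2168 - 11 = 2157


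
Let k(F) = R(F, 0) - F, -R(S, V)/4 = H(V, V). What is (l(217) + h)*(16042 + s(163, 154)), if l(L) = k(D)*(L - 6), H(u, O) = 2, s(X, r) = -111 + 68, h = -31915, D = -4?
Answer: -524111241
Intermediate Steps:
s(X, r) = -43
R(S, V) = -8 (R(S, V) = -4*2 = -8)
k(F) = -8 - F
l(L) = 24 - 4*L (l(L) = (-8 - 1*(-4))*(L - 6) = (-8 + 4)*(-6 + L) = -4*(-6 + L) = 24 - 4*L)
(l(217) + h)*(16042 + s(163, 154)) = ((24 - 4*217) - 31915)*(16042 - 43) = ((24 - 868) - 31915)*15999 = (-844 - 31915)*15999 = -32759*15999 = -524111241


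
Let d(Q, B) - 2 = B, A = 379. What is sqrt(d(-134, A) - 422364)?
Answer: 3*I*sqrt(46887) ≈ 649.6*I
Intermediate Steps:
d(Q, B) = 2 + B
sqrt(d(-134, A) - 422364) = sqrt((2 + 379) - 422364) = sqrt(381 - 422364) = sqrt(-421983) = 3*I*sqrt(46887)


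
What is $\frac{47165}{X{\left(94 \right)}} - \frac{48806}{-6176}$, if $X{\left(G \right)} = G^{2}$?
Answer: $\frac{90317607}{6821392} \approx 13.24$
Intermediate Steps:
$\frac{47165}{X{\left(94 \right)}} - \frac{48806}{-6176} = \frac{47165}{94^{2}} - \frac{48806}{-6176} = \frac{47165}{8836} - - \frac{24403}{3088} = 47165 \cdot \frac{1}{8836} + \frac{24403}{3088} = \frac{47165}{8836} + \frac{24403}{3088} = \frac{90317607}{6821392}$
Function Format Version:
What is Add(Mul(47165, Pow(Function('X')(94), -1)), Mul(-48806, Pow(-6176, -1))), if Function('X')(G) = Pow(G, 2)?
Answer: Rational(90317607, 6821392) ≈ 13.240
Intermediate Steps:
Add(Mul(47165, Pow(Function('X')(94), -1)), Mul(-48806, Pow(-6176, -1))) = Add(Mul(47165, Pow(Pow(94, 2), -1)), Mul(-48806, Pow(-6176, -1))) = Add(Mul(47165, Pow(8836, -1)), Mul(-48806, Rational(-1, 6176))) = Add(Mul(47165, Rational(1, 8836)), Rational(24403, 3088)) = Add(Rational(47165, 8836), Rational(24403, 3088)) = Rational(90317607, 6821392)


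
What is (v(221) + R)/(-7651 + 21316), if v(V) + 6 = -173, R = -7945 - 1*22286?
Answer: -6082/2733 ≈ -2.2254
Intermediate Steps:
R = -30231 (R = -7945 - 22286 = -30231)
v(V) = -179 (v(V) = -6 - 173 = -179)
(v(221) + R)/(-7651 + 21316) = (-179 - 30231)/(-7651 + 21316) = -30410/13665 = -30410*1/13665 = -6082/2733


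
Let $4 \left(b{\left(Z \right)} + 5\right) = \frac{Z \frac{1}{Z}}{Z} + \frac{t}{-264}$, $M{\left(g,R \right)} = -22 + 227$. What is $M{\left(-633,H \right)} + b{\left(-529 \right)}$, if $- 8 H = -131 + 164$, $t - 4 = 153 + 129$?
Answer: $\frac{5071511}{25392} \approx 199.73$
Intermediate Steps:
$t = 286$ ($t = 4 + \left(153 + 129\right) = 4 + 282 = 286$)
$H = - \frac{33}{8}$ ($H = - \frac{-131 + 164}{8} = \left(- \frac{1}{8}\right) 33 = - \frac{33}{8} \approx -4.125$)
$M{\left(g,R \right)} = 205$
$b{\left(Z \right)} = - \frac{253}{48} + \frac{1}{4 Z}$ ($b{\left(Z \right)} = -5 + \frac{\frac{Z \frac{1}{Z}}{Z} + \frac{286}{-264}}{4} = -5 + \frac{1 \frac{1}{Z} + 286 \left(- \frac{1}{264}\right)}{4} = -5 + \frac{\frac{1}{Z} - \frac{13}{12}}{4} = -5 + \frac{- \frac{13}{12} + \frac{1}{Z}}{4} = -5 - \left(\frac{13}{48} - \frac{1}{4 Z}\right) = - \frac{253}{48} + \frac{1}{4 Z}$)
$M{\left(-633,H \right)} + b{\left(-529 \right)} = 205 + \frac{12 - -133837}{48 \left(-529\right)} = 205 + \frac{1}{48} \left(- \frac{1}{529}\right) \left(12 + 133837\right) = 205 + \frac{1}{48} \left(- \frac{1}{529}\right) 133849 = 205 - \frac{133849}{25392} = \frac{5071511}{25392}$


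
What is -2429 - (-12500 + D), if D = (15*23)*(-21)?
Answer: 17316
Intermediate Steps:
D = -7245 (D = 345*(-21) = -7245)
-2429 - (-12500 + D) = -2429 - (-12500 - 7245) = -2429 - 1*(-19745) = -2429 + 19745 = 17316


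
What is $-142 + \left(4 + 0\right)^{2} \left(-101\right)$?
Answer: $-1758$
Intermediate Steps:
$-142 + \left(4 + 0\right)^{2} \left(-101\right) = -142 + 4^{2} \left(-101\right) = -142 + 16 \left(-101\right) = -142 - 1616 = -1758$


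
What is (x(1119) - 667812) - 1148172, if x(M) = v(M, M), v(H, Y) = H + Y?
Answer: -1813746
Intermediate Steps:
x(M) = 2*M (x(M) = M + M = 2*M)
(x(1119) - 667812) - 1148172 = (2*1119 - 667812) - 1148172 = (2238 - 667812) - 1148172 = -665574 - 1148172 = -1813746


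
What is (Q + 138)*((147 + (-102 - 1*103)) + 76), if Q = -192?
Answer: -972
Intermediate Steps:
(Q + 138)*((147 + (-102 - 1*103)) + 76) = (-192 + 138)*((147 + (-102 - 1*103)) + 76) = -54*((147 + (-102 - 103)) + 76) = -54*((147 - 205) + 76) = -54*(-58 + 76) = -54*18 = -972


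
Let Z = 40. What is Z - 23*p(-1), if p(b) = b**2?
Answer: 17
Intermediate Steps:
Z - 23*p(-1) = 40 - 23*(-1)**2 = 40 - 23*1 = 40 - 23 = 17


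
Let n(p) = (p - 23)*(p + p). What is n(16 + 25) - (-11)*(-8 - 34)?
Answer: 1014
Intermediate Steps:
n(p) = 2*p*(-23 + p) (n(p) = (-23 + p)*(2*p) = 2*p*(-23 + p))
n(16 + 25) - (-11)*(-8 - 34) = 2*(16 + 25)*(-23 + (16 + 25)) - (-11)*(-8 - 34) = 2*41*(-23 + 41) - (-11)*(-42) = 2*41*18 - 1*462 = 1476 - 462 = 1014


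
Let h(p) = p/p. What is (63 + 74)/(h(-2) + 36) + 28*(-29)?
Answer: -29907/37 ≈ -808.30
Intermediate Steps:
h(p) = 1
(63 + 74)/(h(-2) + 36) + 28*(-29) = (63 + 74)/(1 + 36) + 28*(-29) = 137/37 - 812 = -29907/37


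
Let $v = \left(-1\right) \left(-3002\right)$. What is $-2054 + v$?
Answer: $948$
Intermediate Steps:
$v = 3002$
$-2054 + v = -2054 + 3002 = 948$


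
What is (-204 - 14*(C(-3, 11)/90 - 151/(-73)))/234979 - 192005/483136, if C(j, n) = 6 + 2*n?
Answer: -148586456606683/372935584463040 ≈ -0.39842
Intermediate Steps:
(-204 - 14*(C(-3, 11)/90 - 151/(-73)))/234979 - 192005/483136 = (-204 - 14*((6 + 2*11)/90 - 151/(-73)))/234979 - 192005/483136 = (-204 - 14*((6 + 22)*(1/90) - 151*(-1/73)))*(1/234979) - 192005*1/483136 = (-204 - 14*(28*(1/90) + 151/73))*(1/234979) - 192005/483136 = (-204 - 14*(14/45 + 151/73))*(1/234979) - 192005/483136 = (-204 - 14*7817/3285)*(1/234979) - 192005/483136 = (-204 - 109438/3285)*(1/234979) - 192005/483136 = -779578/3285*1/234979 - 192005/483136 = -779578/771906015 - 192005/483136 = -148586456606683/372935584463040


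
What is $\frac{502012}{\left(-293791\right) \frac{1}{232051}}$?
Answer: $- \frac{116492386612}{293791} \approx -3.9651 \cdot 10^{5}$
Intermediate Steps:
$\frac{502012}{\left(-293791\right) \frac{1}{232051}} = \frac{502012}{- \frac{293791}{232051}} = 502012 \left(- \frac{232051}{293791}\right) = - \frac{116492386612}{293791}$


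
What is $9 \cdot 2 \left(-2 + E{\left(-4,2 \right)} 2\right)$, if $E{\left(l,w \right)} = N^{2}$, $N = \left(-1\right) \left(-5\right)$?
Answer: $864$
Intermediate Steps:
$N = 5$
$E{\left(l,w \right)} = 25$ ($E{\left(l,w \right)} = 5^{2} = 25$)
$9 \cdot 2 \left(-2 + E{\left(-4,2 \right)} 2\right) = 9 \cdot 2 \left(-2 + 25 \cdot 2\right) = 18 \left(-2 + 50\right) = 18 \cdot 48 = 864$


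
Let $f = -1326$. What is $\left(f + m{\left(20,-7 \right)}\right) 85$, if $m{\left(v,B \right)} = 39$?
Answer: $-109395$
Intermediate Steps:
$\left(f + m{\left(20,-7 \right)}\right) 85 = \left(-1326 + 39\right) 85 = \left(-1287\right) 85 = -109395$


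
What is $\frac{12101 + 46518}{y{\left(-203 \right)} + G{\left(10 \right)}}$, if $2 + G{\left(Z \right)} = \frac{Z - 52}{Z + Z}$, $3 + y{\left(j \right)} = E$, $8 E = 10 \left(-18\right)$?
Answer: $- \frac{293095}{148} \approx -1980.4$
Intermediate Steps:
$E = - \frac{45}{2}$ ($E = \frac{10 \left(-18\right)}{8} = \frac{1}{8} \left(-180\right) = - \frac{45}{2} \approx -22.5$)
$y{\left(j \right)} = - \frac{51}{2}$ ($y{\left(j \right)} = -3 - \frac{45}{2} = - \frac{51}{2}$)
$G{\left(Z \right)} = -2 + \frac{-52 + Z}{2 Z}$ ($G{\left(Z \right)} = -2 + \frac{Z - 52}{Z + Z} = -2 + \frac{-52 + Z}{2 Z}$)
$\frac{12101 + 46518}{y{\left(-203 \right)} + G{\left(10 \right)}} = \frac{12101 + 46518}{- \frac{51}{2} - \left(\frac{3}{2} + \frac{26}{10}\right)} = \frac{58619}{- \frac{51}{2} - \frac{41}{10}} = \frac{58619}{- \frac{148}{5}} = 58619 \left(- \frac{5}{148}\right) = - \frac{293095}{148}$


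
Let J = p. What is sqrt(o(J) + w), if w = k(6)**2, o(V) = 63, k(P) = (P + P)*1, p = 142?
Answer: 3*sqrt(23) ≈ 14.387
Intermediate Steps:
k(P) = 2*P (k(P) = (2*P)*1 = 2*P)
J = 142
w = 144 (w = (2*6)**2 = 12**2 = 144)
sqrt(o(J) + w) = sqrt(63 + 144) = sqrt(207) = 3*sqrt(23)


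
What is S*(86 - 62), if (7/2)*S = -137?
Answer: -6576/7 ≈ -939.43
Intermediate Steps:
S = -274/7 (S = (2/7)*(-137) = -274/7 ≈ -39.143)
S*(86 - 62) = -274*(86 - 62)/7 = -274/7*24 = -6576/7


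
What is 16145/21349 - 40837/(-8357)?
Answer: 1006752878/178413593 ≈ 5.6428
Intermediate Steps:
16145/21349 - 40837/(-8357) = 16145*(1/21349) - 40837*(-1/8357) = 16145/21349 + 40837/8357 = 1006752878/178413593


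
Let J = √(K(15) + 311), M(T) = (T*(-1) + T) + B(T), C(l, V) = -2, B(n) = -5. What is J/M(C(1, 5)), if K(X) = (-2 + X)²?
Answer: -4*√30/5 ≈ -4.3818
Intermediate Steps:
M(T) = -5 (M(T) = (T*(-1) + T) - 5 = (-T + T) - 5 = 0 - 5 = -5)
J = 4*√30 (J = √((-2 + 15)² + 311) = √(13² + 311) = √(169 + 311) = √480 = 4*√30 ≈ 21.909)
J/M(C(1, 5)) = (4*√30)/(-5) = (4*√30)*(-⅕) = -4*√30/5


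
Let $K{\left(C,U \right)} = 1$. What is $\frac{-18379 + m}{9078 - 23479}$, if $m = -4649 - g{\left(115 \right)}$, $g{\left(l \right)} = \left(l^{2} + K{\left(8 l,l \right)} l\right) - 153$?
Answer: $\frac{36215}{14401} \approx 2.5148$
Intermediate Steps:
$g{\left(l \right)} = -153 + l + l^{2}$ ($g{\left(l \right)} = \left(l^{2} + 1 l\right) - 153 = \left(l^{2} + l\right) - 153 = \left(l + l^{2}\right) - 153 = -153 + l + l^{2}$)
$m = -17836$ ($m = -4649 - \left(-153 + 115 + 115^{2}\right) = -4649 - \left(-153 + 115 + 13225\right) = -4649 - 13187 = -17836$)
$\frac{-18379 + m}{9078 - 23479} = \frac{-18379 - 17836}{9078 - 23479} = - \frac{36215}{-14401} = \left(-36215\right) \left(- \frac{1}{14401}\right) = \frac{36215}{14401}$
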